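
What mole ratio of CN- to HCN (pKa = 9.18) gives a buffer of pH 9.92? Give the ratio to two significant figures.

ratio = 5.5

pH = pKa + log(r) ⇒ log(r) = 9.92 − 9.18 = +0.74
r = [CN-]/[HCN] = 10^(+0.74) = 5.5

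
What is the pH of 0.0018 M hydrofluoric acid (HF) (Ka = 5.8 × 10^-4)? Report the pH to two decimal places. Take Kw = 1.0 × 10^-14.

pH = 3.11

HF ⇌ F- + H+
Let x = [H+] at equilibrium. Ka = x²/(0.0018 − x).
Here C₀/Ka ≈ 3.1, so the small-x approximation fails. Use the quadratic:
x = [−0.00058 + √(0.00058² + 4.18e-06)]/2 = 7.72 × 10^-4 M
pH = −log[H+] = −log(7.72 × 10^-4) = 3.11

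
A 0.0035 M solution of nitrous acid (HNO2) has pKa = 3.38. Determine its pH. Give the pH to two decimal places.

HNO2 ⇌ NO2- + H+
Ka = 10^(−3.38) = 4.17 × 10^-4
From the ICE table, Ka = [H+]²/(0.0035 − [H+]) = 4.17 × 10^-4.
The 5% rule fails; solving [H+]² + Ka·[H+] − Ka·C₀ = 0 exactly:
[H+] = (−Ka + √(Ka² + 4·Ka·C₀))/2 = 1.02 × 10^-3 M
pH = −log(1.02 × 10^-3) = 2.99

pH = 2.99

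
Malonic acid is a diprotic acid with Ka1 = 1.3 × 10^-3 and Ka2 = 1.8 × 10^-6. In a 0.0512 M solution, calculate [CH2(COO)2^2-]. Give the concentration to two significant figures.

First ionization gives [H+] ≈ [CH2(COOH)COO-] = 7.53 × 10^-3 M.
Second step: Ka2 = [H+][CH2(COO)2^2-]/[CH2(COOH)COO-] ≈ [CH2(COO)2^2-] (since [H+] ≈ [CH2(COOH)COO-]).
So [CH2(COO)2^2-] ≈ Ka2.

1.8 × 10^-6 M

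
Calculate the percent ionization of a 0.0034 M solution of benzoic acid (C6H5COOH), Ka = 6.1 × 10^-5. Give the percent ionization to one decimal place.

C6H5COOH ⇌ C6H5COO- + H+; let x = [H+] at equilibrium.
Ka = x²/(C₀ − x); solving the quadratic gives x = 4.26 × 10^-4 M.
Fraction ionized = 4.26 × 10^-4 / 0.0034 = 0.1253 → 12.5%

12.5%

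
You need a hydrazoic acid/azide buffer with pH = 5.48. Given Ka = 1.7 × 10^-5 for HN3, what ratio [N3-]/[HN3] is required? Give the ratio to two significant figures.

pKa = -log(1.7 × 10^-5) = 4.770
pH = pKa + log(r) ⇒ log(r) = 5.48 − 4.770 = +0.710
r = [N3-]/[HN3] = 10^(+0.710) = 5.13

ratio = 5.1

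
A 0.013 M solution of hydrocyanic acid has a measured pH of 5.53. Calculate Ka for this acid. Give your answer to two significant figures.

[H+] = 10^(-5.53) = 2.95 × 10^-6 M
At equilibrium [HA] = 0.013 − 2.95 × 10^-6 = 1.30 × 10^-2 M
Ka = [H+][A-]/[HA] = (2.95 × 10^-6)² / 1.30 × 10^-2 = 6.7 × 10^-10

Ka = 6.7 × 10^-10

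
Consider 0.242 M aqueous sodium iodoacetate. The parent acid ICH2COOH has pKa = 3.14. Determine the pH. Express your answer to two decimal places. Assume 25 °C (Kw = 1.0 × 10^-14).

ICH2COO- is the conjugate base of the weak acid ICH2COOH.
Ka = 10^(−3.14) = 7.24 × 10^-4
Kb = Kw/Ka = 1.0×10^-14 / 7.24 × 10^-4 = 1.38 × 10^-11
From the ICE table, Kb = x²/(0.242 − x) = 1.38 × 10^-11.
Since Kb ≪ C₀, x ≈ √(Kb·C₀) = 1.83 × 10^-6 M.
Check: 0.00076% ionized — well under 5%, approximation valid.
pOH = 5.74, so pH = 14.00 − pOH = 8.26

pH = 8.26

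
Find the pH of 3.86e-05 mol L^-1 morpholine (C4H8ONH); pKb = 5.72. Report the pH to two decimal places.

pH = 8.89

C4H8ONH + H2O ⇌ C4H8ONH2+ + OH-
Kb = 10^(−5.72) = 1.91 × 10^-6
Let x = [OH-] at equilibrium. Kb = x²/(3.86e-05 − x).
x is not negligible relative to C₀; solve x² + 1.91e-06·x − 7.37e-11 = 0.
x = (−Kb + √(Kb² + 4·Kb·C₀))/2 = 7.68 × 10^-6 M
pOH = 5.11, so pH = 14.00 − pOH = 8.89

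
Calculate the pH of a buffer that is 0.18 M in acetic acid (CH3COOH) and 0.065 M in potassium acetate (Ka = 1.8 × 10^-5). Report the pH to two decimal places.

pH = 4.30

pKa = −log(1.8 × 10^-5) = 4.745
Henderson–Hasselbalch: pH = pKa + log([CH3COO-]/[CH3COOH]) = 4.745 + log(0.065/0.18)
pH = 4.745 + (-0.442) = 4.30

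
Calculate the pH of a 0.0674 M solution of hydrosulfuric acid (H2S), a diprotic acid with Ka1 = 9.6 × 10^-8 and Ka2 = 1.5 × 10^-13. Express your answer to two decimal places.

Ka1 ≫ Ka2, so treat the first dissociation as the only significant source of H+.
Ka1 = x²/(0.0674 − x) = 9.6 × 10^-8
x ≈ √(9.6 × 10^-8 × 0.0674) = 8.04 × 10^-5 M
pH = −log(8.04 × 10^-5) = 4.09

pH = 4.09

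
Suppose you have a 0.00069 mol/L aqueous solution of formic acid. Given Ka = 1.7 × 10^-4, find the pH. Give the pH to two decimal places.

HCOOH ⇌ HCOO- + H+
Ka = x²/(0.00069 − x) = 1.7 × 10^-4
Here C₀/Ka ≈ 4.06, so the small-x approximation fails. Use the quadratic:
x = [−0.00017 + √(0.00017² + 4.69e-07)]/2 = 2.68 × 10^-4 M
pH = −log(2.68 × 10^-4) = 3.57

pH = 3.57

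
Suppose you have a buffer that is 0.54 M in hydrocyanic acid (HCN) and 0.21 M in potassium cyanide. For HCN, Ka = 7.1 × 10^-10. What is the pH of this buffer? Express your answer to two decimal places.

pH = 8.74

pKa = −log(7.1 × 10^-10) = 9.149
Using pH = pKa + log([base]/[acid]) with [base]/[acid] = 0.21/0.54:
pH = 9.149 + (-0.410) = 8.74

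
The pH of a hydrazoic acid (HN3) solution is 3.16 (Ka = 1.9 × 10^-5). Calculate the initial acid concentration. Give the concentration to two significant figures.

C₀ = 2.6 × 10^-2 M

[H+] = 10^(-3.16) = 6.92 × 10^-4 M = x
Ka = x²/(C₀ − x) ⇒ C₀ = x + x²/Ka
C₀ = 6.92 × 10^-4 + (6.92 × 10^-4)²/(1.9 × 10^-5) = 2.59 × 10^-2 M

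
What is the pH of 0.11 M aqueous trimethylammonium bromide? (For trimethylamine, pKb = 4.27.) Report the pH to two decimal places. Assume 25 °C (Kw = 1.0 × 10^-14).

(CH3)3NH+ is the conjugate acid of the weak base (CH3)3N.
Kb = 10^(−4.27) = 5.37 × 10^-5
Ka = Kw/Kb = 1.0×10^-14 / 5.37 × 10^-5 = 1.86 × 10^-10
Ka = [H+]²/(0.11 − [H+]) = 1.86 × 10^-10
Since Ka ≪ C₀, [H+] ≈ √(Ka·C₀) = 4.52 × 10^-6 M.
([H+]/C₀ = 0.0041% < 5%, so the approximation holds.)
pH = −log[H+] = −log(4.52 × 10^-6) = 5.34

pH = 5.34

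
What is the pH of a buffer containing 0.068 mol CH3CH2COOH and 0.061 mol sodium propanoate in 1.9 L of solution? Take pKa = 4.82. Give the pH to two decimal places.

Using pH = pKa + log([base]/[acid]) with [base]/[acid] = 0.061/0.068:
pH = 4.82 + (-0.047) = 4.77

pH = 4.77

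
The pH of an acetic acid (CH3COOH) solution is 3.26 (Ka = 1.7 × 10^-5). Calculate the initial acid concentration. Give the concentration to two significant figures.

C₀ = 1.8 × 10^-2 M

[H+] = 10^(-3.26) = 5.50 × 10^-4 M = x
Ka = x²/(C₀ − x) ⇒ C₀ = x + x²/Ka
C₀ = 5.50 × 10^-4 + (5.50 × 10^-4)²/(1.7 × 10^-5) = 1.83 × 10^-2 M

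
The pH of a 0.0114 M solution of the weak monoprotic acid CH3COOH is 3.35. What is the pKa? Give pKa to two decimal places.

[H+] = 10^(-3.35) = 4.47 × 10^-4 M
At equilibrium [HA] = 0.0114 − 4.47 × 10^-4 = 1.10 × 10^-2 M
Ka = [H+][A-]/[HA] = (4.47 × 10^-4)² / 1.10 × 10^-2 = 1.82 × 10^-5
pKa = -log(1.82 × 10^-5) = 4.74

pKa = 4.74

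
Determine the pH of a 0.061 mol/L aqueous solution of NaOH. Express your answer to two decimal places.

pH = 12.79

NaOH is a strong base; [OH-] = 0.061 M.
pOH = -log(0.061) = 1.21
pH = 14.00 - 1.21 = 12.79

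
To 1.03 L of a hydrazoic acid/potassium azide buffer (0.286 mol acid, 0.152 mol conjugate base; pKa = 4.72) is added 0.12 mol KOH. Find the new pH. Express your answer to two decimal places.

pH = 4.93

OH- converts HN3 to N3-: HN3 → 0.166 mol, N3- → 0.272 mol.
pH = pKa + log(n_N3-/n_HN3) = 4.72 + log(0.272/0.166) = 4.72 + (+0.214)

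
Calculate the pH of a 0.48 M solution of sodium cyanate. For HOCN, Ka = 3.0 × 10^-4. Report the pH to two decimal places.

pH = 8.60

OCN- is the conjugate base of the weak acid HOCN.
Kb = Kw/Ka = 1.0×10^-14 / 3.0 × 10^-4 = 3.33 × 10^-11
Kb = x²/(0.48 − x) = 3.33 × 10^-11
Assume x ≪ 0.48: x ≈ √(3.33 × 10^-11 × 0.48) = 4.00 × 10^-6 M
pOH = −log(4.00 × 10^-6) = 5.40; pH = 14.00 − 5.40 = 8.60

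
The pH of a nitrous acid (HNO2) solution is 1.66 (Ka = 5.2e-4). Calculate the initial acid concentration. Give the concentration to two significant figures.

C₀ = 9.4 × 10^-1 M

[H+] = 10^(-1.66) = 2.19 × 10^-2 M = x
Ka = x²/(C₀ − x) ⇒ C₀ = x + x²/Ka
C₀ = 2.19 × 10^-2 + (2.19 × 10^-2)²/(5.2 × 10^-4) = 9.44 × 10^-1 M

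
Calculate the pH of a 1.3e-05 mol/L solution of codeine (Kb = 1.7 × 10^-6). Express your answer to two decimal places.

pH = 8.59

C18H21NO3 + H2O ⇌ C18H22NO3+ + OH-
Kb = [OH-]²/(1.3e-05 − [OH-]) = 1.7 × 10^-6
[OH-] is not negligible relative to C₀; solve [OH-]² + 1.7e-06·[OH-] − 2.21e-11 = 0.
[OH-] = [−1.7e-06 + √(1.7e-06² + 8.84e-11)]/2 = 3.93 × 10^-6 M
pOH = −log(3.93 × 10^-6) = 5.41; pH = 14.00 − 5.41 = 8.59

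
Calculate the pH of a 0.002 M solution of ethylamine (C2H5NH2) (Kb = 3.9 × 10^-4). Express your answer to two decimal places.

pH = 10.85

C2H5NH2 + H2O ⇌ C2H5NH3+ + OH-
From the ICE table, Kb = x²/(0.002 − x) = 3.9 × 10^-4.
Here C₀/Kb ≈ 5.13, so the small-x approximation fails. Use the quadratic:
x = [−0.00039 + √(0.00039² + 3.12e-06)]/2 = 7.09 × 10^-4 M
pOH = 3.15, so pH = 14.00 − pOH = 10.85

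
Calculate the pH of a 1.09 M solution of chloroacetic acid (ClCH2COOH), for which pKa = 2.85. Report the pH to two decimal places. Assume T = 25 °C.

ClCH2COOH ⇌ ClCH2COO- + H+
Ka = 10^(−2.85) = 1.41 × 10^-3
Ka = x²/(1.09 − x) = 1.41 × 10^-3
Neglecting x in the denominator: x = √(1.41 × 10^-3 × 1.09) = 3.92 × 10^-2 M
(x/C₀ = 3.6% < 5%, so the approximation holds.)
pH = −log(3.92 × 10^-2) = 1.41

pH = 1.41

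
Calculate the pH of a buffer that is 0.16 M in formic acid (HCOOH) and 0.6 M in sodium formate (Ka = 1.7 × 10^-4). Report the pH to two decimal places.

pKa = −log(1.7 × 10^-4) = 3.770
pH = pKa + log([A⁻]/[HA]) = 3.770 + log(0.6/0.16)
pH = 3.770 + (+0.574) = 4.34

pH = 4.34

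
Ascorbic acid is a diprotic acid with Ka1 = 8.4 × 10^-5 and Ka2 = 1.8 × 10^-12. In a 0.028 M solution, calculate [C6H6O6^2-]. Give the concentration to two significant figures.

1.8 × 10^-12 M

First ionization gives [H+] ≈ [HC6H6O6-] = 1.49 × 10^-3 M.
Second step: Ka2 = [H+][C6H6O6^2-]/[HC6H6O6-] ≈ [C6H6O6^2-] (since [H+] ≈ [HC6H6O6-]).
So [C6H6O6^2-] ≈ Ka2.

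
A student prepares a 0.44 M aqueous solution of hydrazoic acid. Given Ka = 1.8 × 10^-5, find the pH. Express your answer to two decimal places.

pH = 2.55

HN3 ⇌ N3- + H+
Let x = [H+] at equilibrium. Ka = x²/(0.44 − x).
Assume x ≪ 0.44: x ≈ √(1.8 × 10^-5 × 0.44) = 2.81 × 10^-3 M
(x/C₀ = 0.64% < 5%, so the approximation holds.)
pH = −log[H+] = −log(2.81 × 10^-3) = 2.55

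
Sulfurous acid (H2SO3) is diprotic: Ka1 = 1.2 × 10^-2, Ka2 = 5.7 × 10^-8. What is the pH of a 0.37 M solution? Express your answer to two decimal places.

pH = 1.22

Ka1 ≫ Ka2, so treat the first dissociation as the only significant source of H+.
Ka1 = x²/(0.37 − x) = 1.2 × 10^-2
Solving the quadratic: x = (−Ka1 + √(Ka1² + 4·Ka1·C₀))/2 = 6.09 × 10^-2 M
pH = −log(6.09 × 10^-2) = 1.22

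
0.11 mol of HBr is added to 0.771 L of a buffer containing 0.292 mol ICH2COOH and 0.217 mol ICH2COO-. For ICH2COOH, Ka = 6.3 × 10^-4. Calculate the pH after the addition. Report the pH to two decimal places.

Added H+ converts ICH2COO- to ICH2COOH: ICH2COOH → 0.402 mol, ICH2COO- → 0.107 mol.
pKa = −log(6.3 × 10^-4) = 3.201
pH = pKa + log(n_ICH2COO-/n_ICH2COOH) = 3.201 + log(0.107/0.402) = 3.201 + (-0.575)

pH = 2.63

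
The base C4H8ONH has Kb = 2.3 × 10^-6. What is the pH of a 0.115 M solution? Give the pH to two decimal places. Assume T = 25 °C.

pH = 10.71

C4H8ONH + H2O ⇌ C4H8ONH2+ + OH-
From the ICE table, Kb = x²/(0.115 − x) = 2.3 × 10^-6.
Since Kb ≪ C₀, x ≈ √(Kb·C₀) = 5.14 × 10^-4 M.
pOH = −log(5.14 × 10^-4) = 3.29; pH = 14.00 − 3.29 = 10.71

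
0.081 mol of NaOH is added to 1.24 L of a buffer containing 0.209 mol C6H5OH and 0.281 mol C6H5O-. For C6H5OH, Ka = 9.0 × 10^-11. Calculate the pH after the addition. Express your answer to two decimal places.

pH = 10.50

After neutralization: n(C6H5OH) = 0.128 mol, n(C6H5O-) = 0.362 mol.
pKa = −log(9.0 × 10^-11) = 10.046
pH = pKa + log(n_C6H5O-/n_C6H5OH) = 10.046 + log(0.362/0.128) = 10.046 + (+0.451)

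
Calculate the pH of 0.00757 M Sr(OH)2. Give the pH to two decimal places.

Sr(OH)2 is a strong base (each formula unit releases 2 OH-); [OH-] = 0.0151 M.
pOH = -log(0.0151) = 1.82
pH = 14.00 - 1.82 = 12.18

pH = 12.18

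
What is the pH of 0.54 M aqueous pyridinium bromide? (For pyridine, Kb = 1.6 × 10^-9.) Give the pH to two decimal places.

C5H5NH+ is the conjugate acid of the weak base C5H5N.
Ka = Kw/Kb = 1.0×10^-14 / 1.6 × 10^-9 = 6.25 × 10^-6
Let x = [H+] at equilibrium. Ka = x²/(0.54 − x).
Since Ka ≪ C₀, x ≈ √(Ka·C₀) = 1.84 × 10^-3 M.
(x/C₀ = 0.34% < 5%, so the approximation holds.)
pH = −log[H+] = −log(1.84 × 10^-3) = 2.74

pH = 2.74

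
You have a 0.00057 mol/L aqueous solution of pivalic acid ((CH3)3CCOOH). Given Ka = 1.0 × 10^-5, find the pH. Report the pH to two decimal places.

(CH3)3CCOOH ⇌ (CH3)3CCOO- + H+
Let x = [H+] at equilibrium. Ka = x²/(0.00057 − x).
x is not negligible relative to C₀; solve x² + 1e-05·x − 5.7e-09 = 0.
x = [−1e-05 + √(1e-05² + 2.28e-08)]/2 = 7.07 × 10^-5 M
pH = −log(7.07 × 10^-5) = 4.15

pH = 4.15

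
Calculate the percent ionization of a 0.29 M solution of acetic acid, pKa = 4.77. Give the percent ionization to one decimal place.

CH3COOH ⇌ CH3COO- + H+; let x = [H+] at equilibrium.
Ka = 10^(−4.77) = 1.70 × 10^-5
x ≈ √(Ka·C₀) = √(1.70 × 10^-5 × 0.29) = 2.22 × 10^-3 M
Fraction ionized = 2.22 × 10^-3 / 0.29 = 0.0077 → 0.8%

0.8%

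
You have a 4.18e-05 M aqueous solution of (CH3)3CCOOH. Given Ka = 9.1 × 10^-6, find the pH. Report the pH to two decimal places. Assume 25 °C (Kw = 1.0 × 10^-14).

(CH3)3CCOOH ⇌ (CH3)3CCOO- + H+
Ka = [H+]²/(4.18e-05 − [H+]) = 9.1 × 10^-6
[H+] is not negligible relative to C₀; solve [H+]² + 9.1e-06·[H+] − 3.8e-10 = 0.
[H+] = (−Ka + √(Ka² + 4·Ka·C₀))/2 = 1.55 × 10^-5 M
pH = −log[H+] = −log(1.55 × 10^-5) = 4.81

pH = 4.81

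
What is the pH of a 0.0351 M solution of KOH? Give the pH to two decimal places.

KOH is a strong base; [OH-] = 0.0351 M.
pOH = -log(0.0351) = 1.45
pH = 14.00 - 1.45 = 12.55

pH = 12.55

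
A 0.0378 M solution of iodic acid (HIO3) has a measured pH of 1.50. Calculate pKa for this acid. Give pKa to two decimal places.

[H+] = 10^(-1.50) = 3.16 × 10^-2 M
At equilibrium [HA] = 0.0378 − 3.16 × 10^-2 = 6.20 × 10^-3 M
Ka = [H+][A-]/[HA] = (3.16 × 10^-2)² / 6.20 × 10^-3 = 1.61 × 10^-1
pKa = -log(1.61 × 10^-1) = 0.79

pKa = 0.79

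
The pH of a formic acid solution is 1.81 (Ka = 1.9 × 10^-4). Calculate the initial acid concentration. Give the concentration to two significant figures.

C₀ = 1.3 M

[H+] = 10^(-1.81) = 1.55 × 10^-2 M = x
Ka = x²/(C₀ − x) ⇒ C₀ = x + x²/Ka
C₀ = 1.55 × 10^-2 + (1.55 × 10^-2)²/(1.9 × 10^-4) = 1.28 M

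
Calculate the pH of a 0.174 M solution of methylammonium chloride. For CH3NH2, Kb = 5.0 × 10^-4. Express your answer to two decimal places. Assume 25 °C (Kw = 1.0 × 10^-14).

pH = 5.73

CH3NH3+ is the conjugate acid of the weak base CH3NH2.
Ka = Kw/Kb = 1.0×10^-14 / 5.0 × 10^-4 = 2.00 × 10^-11
Ka = x²/(0.174 − x) = 2.00 × 10^-11
Since Ka ≪ C₀, x ≈ √(Ka·C₀) = 1.87 × 10^-6 M.
pH = −log[H+] = −log(1.87 × 10^-6) = 5.73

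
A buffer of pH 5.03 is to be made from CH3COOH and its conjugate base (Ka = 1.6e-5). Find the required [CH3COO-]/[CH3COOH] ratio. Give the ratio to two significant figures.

pKa = -log(1.6 × 10^-5) = 4.796
pH = pKa + log(r) ⇒ log(r) = 5.03 − 4.796 = +0.234
r = [CH3COO-]/[CH3COOH] = 10^(+0.234) = 1.71

ratio = 1.7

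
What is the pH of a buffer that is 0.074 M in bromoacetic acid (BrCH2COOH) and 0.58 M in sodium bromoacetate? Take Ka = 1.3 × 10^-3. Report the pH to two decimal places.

pKa = −log(1.3 × 10^-3) = 2.886
pH = pKa + log([A⁻]/[HA]) = 2.886 + log(0.58/0.074)
pH = 2.886 + (+0.894) = 3.78

pH = 3.78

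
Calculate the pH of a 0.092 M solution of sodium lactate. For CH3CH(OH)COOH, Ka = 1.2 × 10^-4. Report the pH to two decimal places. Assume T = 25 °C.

CH3CH(OH)COO- is the conjugate base of the weak acid CH3CH(OH)COOH.
Kb = Kw/Ka = 1.0×10^-14 / 1.2 × 10^-4 = 8.33 × 10^-11
From the ICE table, Kb = [OH-]²/(0.092 − [OH-]) = 8.33 × 10^-11.
Neglecting [OH-] in the denominator: [OH-] = √(8.33 × 10^-11 × 0.092) = 2.77 × 10^-6 M
Check: 0.003% ionized — well under 5%, approximation valid.
pOH = −log(2.77 × 10^-6) = 5.56; pH = 14.00 − 5.56 = 8.44

pH = 8.44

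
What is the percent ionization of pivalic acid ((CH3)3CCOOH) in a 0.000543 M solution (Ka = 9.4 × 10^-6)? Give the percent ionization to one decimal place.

(CH3)3CCOOH ⇌ (CH3)3CCOO- + H+; let x = [H+] at equilibrium.
Ka = x²/(C₀ − x); solving the quadratic gives x = 6.69 × 10^-5 M.
Fraction ionized = 6.69 × 10^-5 / 0.000543 = 0.1232 → 12.3%

12.3%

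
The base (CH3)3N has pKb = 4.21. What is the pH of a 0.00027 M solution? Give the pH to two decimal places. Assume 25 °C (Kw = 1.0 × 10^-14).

(CH3)3N + H2O ⇌ (CH3)3NH+ + OH-
Kb = 10^(−4.21) = 6.17 × 10^-5
Kb = [OH-]²/(0.00027 − [OH-]) = 6.17 × 10^-5
The 5% rule fails; solving [OH-]² + Kb·[OH-] − Kb·C₀ = 0 exactly:
[OH-] = [−6.17e-05 + √(6.17e-05² + 6.66e-08)]/2 = 1.02 × 10^-4 M
pOH = 3.99, so pH = 14.00 − pOH = 10.01

pH = 10.01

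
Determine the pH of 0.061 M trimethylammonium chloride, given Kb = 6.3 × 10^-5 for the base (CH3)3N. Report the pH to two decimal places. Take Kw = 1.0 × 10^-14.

(CH3)3NH+ is the conjugate acid of the weak base (CH3)3N.
Ka = Kw/Kb = 1.0×10^-14 / 6.3 × 10^-5 = 1.59 × 10^-10
Ka = [H+]²/(0.061 − [H+]) = 1.59 × 10^-10
Neglecting [H+] in the denominator: [H+] = √(1.59 × 10^-10 × 0.061) = 3.11 × 10^-6 M
pH = −log[H+] = −log(3.11 × 10^-6) = 5.51

pH = 5.51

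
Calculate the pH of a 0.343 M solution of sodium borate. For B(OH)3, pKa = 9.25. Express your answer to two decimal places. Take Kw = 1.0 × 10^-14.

pH = 11.39

B(OH)4- is the conjugate base of the weak acid B(OH)3.
Ka = 10^(−9.25) = 5.62 × 10^-10
Kb = Kw/Ka = 1.0×10^-14 / 5.62 × 10^-10 = 1.78 × 10^-5
Kb = [OH-]²/(0.343 − [OH-]) = 1.78 × 10^-5
Since Kb ≪ C₀, [OH-] ≈ √(Kb·C₀) = 2.47 × 10^-3 M.
([OH-]/C₀ = 0.72% < 5%, so the approximation holds.)
pOH = 2.61, so pH = 14.00 − pOH = 11.39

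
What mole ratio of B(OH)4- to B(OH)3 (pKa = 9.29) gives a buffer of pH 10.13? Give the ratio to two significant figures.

pH = pKa + log(r) ⇒ log(r) = 10.13 − 9.29 = +0.84
r = [B(OH)4-]/[B(OH)3] = 10^(+0.84) = 6.92

ratio = 6.9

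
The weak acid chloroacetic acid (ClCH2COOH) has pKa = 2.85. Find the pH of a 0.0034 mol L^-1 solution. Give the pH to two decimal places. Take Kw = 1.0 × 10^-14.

ClCH2COOH ⇌ ClCH2COO- + H+
Ka = 10^(−2.85) = 1.41 × 10^-3
Ka = x²/(0.0034 − x) = 1.41 × 10^-3
The 5% rule fails; solving x² + Ka·x − Ka·C₀ = 0 exactly:
x = (−Ka + √(Ka² + 4·Ka·C₀))/2 = 1.60 × 10^-3 M
pH = −log[H+] = −log(1.60 × 10^-3) = 2.80

pH = 2.80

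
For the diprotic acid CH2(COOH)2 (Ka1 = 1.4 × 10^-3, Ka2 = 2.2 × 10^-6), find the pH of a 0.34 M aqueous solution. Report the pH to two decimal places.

pH = 1.68

Ka1 ≫ Ka2, so treat the first dissociation as the only significant source of H+.
Ka1 = x²/(0.34 − x) = 1.4 × 10^-3
Solving the quadratic: x = (−Ka1 + √(Ka1² + 4·Ka1·C₀))/2 = 2.11 × 10^-2 M
pH = −log(2.11 × 10^-2) = 1.68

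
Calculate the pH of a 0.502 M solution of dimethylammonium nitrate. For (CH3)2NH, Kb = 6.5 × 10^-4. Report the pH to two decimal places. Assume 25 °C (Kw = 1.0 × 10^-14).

pH = 5.56

(CH3)2NH2+ is the conjugate acid of the weak base (CH3)2NH.
Ka = Kw/Kb = 1.0×10^-14 / 6.5 × 10^-4 = 1.54 × 10^-11
From the ICE table, Ka = x²/(0.502 − x) = 1.54 × 10^-11.
Since Ka ≪ C₀, x ≈ √(Ka·C₀) = 2.78 × 10^-6 M.
Check: 0.00055% ionized — well under 5%, approximation valid.
pH = −log[H+] = −log(2.78 × 10^-6) = 5.56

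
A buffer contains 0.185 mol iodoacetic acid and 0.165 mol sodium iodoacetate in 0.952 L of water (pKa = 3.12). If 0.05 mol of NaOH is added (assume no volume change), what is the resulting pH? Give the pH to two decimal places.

pH = 3.32

OH- converts ICH2COOH to ICH2COO-: ICH2COOH → 0.135 mol, ICH2COO- → 0.215 mol.
Henderson–Hasselbalch with mole ratio 0.215/0.135: pH = 3.12 + (+0.202)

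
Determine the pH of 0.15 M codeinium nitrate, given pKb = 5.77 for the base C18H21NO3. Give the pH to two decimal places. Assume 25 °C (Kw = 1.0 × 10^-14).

C18H22NO3+ is the conjugate acid of the weak base C18H21NO3.
Kb = 10^(−5.77) = 1.70 × 10^-6
Ka = Kw/Kb = 1.0×10^-14 / 1.70 × 10^-6 = 5.88 × 10^-9
Let x = [H+] at equilibrium. Ka = x²/(0.15 − x).
Since Ka ≪ C₀, x ≈ √(Ka·C₀) = 2.97 × 10^-5 M.
pH = −log(2.97 × 10^-5) = 4.53

pH = 4.53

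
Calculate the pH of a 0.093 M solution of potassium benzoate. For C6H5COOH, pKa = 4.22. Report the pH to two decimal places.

pH = 8.59

C6H5COO- is the conjugate base of the weak acid C6H5COOH.
Ka = 10^(−4.22) = 6.03 × 10^-5
Kb = Kw/Ka = 1.0×10^-14 / 6.03 × 10^-5 = 1.66 × 10^-10
From the ICE table, Kb = x²/(0.093 − x) = 1.66 × 10^-10.
Assume x ≪ 0.093: x ≈ √(1.66 × 10^-10 × 0.093) = 3.93 × 10^-6 M
(x/C₀ = 0.0042% < 5%, so the approximation holds.)
pOH = −log(3.93 × 10^-6) = 5.41; pH = 14.00 − 5.41 = 8.59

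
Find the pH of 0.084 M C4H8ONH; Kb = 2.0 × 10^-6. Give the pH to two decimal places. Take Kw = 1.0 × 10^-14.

C4H8ONH + H2O ⇌ C4H8ONH2+ + OH-
From the ICE table, Kb = [OH-]²/(0.084 − [OH-]) = 2.0 × 10^-6.
Neglecting [OH-] in the denominator: [OH-] = √(2.0 × 10^-6 × 0.084) = 4.10 × 10^-4 M
pOH = −log(4.10 × 10^-4) = 3.39; pH = 14.00 − 3.39 = 10.61

pH = 10.61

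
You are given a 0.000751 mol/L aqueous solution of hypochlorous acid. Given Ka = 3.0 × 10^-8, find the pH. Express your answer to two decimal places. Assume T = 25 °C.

pH = 5.32

HOCl ⇌ OCl- + H+
From the ICE table, Ka = x²/(0.000751 − x) = 3.0 × 10^-8.
Since Ka ≪ C₀, x ≈ √(Ka·C₀) = 4.75 × 10^-6 M.
Check: 0.63% ionized — well under 5%, approximation valid.
pH = −log[H+] = −log(4.75 × 10^-6) = 5.32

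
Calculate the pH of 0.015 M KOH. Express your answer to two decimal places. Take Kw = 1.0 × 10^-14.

pH = 12.18

KOH is a strong base; [OH-] = 0.015 M.
pOH = -log(0.015) = 1.82
pH = 14.00 - 1.82 = 12.18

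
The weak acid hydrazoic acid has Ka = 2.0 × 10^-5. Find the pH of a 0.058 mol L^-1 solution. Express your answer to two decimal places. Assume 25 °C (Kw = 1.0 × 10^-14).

pH = 2.97

HN3 ⇌ N3- + H+
Ka = x²/(0.058 − x) = 2.0 × 10^-5
Neglecting x in the denominator: x = √(2.0 × 10^-5 × 0.058) = 1.08 × 10^-3 M
pH = −log[H+] = −log(1.08 × 10^-3) = 2.97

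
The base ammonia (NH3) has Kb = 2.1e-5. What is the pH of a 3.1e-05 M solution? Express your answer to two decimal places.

NH3 + H2O ⇌ NH4+ + OH-
Kb = [OH-]²/(3.1e-05 − [OH-]) = 2.1 × 10^-5
[OH-] is not negligible relative to C₀; solve [OH-]² + 2.1e-05·[OH-] − 6.51e-10 = 0.
[OH-] = [−2.1e-05 + √(2.1e-05² + 2.6e-09)]/2 = 1.71 × 10^-5 M
pOH = −log(1.71 × 10^-5) = 4.77; pH = 14.00 − 4.77 = 9.23

pH = 9.23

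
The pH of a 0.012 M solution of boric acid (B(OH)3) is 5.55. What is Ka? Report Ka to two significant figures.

[H+] = 10^(-5.55) = 2.82 × 10^-6 M
At equilibrium [HA] = 0.012 − 2.82 × 10^-6 = 1.20 × 10^-2 M
Ka = [H+][A-]/[HA] = (2.82 × 10^-6)² / 1.20 × 10^-2 = 6.6 × 10^-10

Ka = 6.6 × 10^-10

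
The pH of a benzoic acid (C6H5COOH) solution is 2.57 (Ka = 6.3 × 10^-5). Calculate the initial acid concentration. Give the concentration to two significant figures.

[H+] = 10^(-2.57) = 2.69 × 10^-3 M = x
Ka = x²/(C₀ − x) ⇒ C₀ = x + x²/Ka
C₀ = 2.69 × 10^-3 + (2.69 × 10^-3)²/(6.3 × 10^-5) = 1.18 × 10^-1 M

C₀ = 1.2 × 10^-1 M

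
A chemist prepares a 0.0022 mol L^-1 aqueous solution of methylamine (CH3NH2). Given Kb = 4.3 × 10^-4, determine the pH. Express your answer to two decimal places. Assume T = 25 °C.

pH = 10.89

CH3NH2 + H2O ⇌ CH3NH3+ + OH-
From the ICE table, Kb = x²/(0.0022 − x) = 4.3 × 10^-4.
Here C₀/Kb ≈ 5.12, so the small-x approximation fails. Use the quadratic:
x = (−Kb + √(Kb² + 4·Kb·C₀))/2 = 7.81 × 10^-4 M
pOH = 3.11, so pH = 14.00 − pOH = 10.89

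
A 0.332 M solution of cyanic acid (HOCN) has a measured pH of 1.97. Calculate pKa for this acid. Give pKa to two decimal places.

pKa = 3.45

[H+] = 10^(-1.97) = 1.07 × 10^-2 M
At equilibrium [HA] = 0.332 − 1.07 × 10^-2 = 3.21 × 10^-1 M
Ka = [H+][A-]/[HA] = (1.07 × 10^-2)² / 3.21 × 10^-1 = 3.57 × 10^-4
pKa = -log(3.57 × 10^-4) = 3.45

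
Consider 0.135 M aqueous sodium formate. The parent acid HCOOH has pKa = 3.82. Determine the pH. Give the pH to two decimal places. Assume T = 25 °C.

pH = 8.48

HCOO- is the conjugate base of the weak acid HCOOH.
Ka = 10^(−3.82) = 1.51 × 10^-4
Kb = Kw/Ka = 1.0×10^-14 / 1.51 × 10^-4 = 6.62 × 10^-11
From the ICE table, Kb = x²/(0.135 − x) = 6.62 × 10^-11.
Assume x ≪ 0.135: x ≈ √(6.62 × 10^-11 × 0.135) = 2.99 × 10^-6 M
(x/C₀ = 0.0022% < 5%, so the approximation holds.)
pOH = −log(2.99 × 10^-6) = 5.52; pH = 14.00 − 5.52 = 8.48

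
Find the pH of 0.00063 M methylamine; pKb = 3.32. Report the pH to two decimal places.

pH = 10.56

CH3NH2 + H2O ⇌ CH3NH3+ + OH-
Kb = 10^(−3.32) = 4.79 × 10^-4
Kb = x²/(0.00063 − x) = 4.79 × 10^-4
Here C₀/Kb ≈ 1.32, so the small-x approximation fails. Use the quadratic:
x = [−0.000479 + √(0.000479² + 1.21e-06)]/2 = 3.60 × 10^-4 M
pOH = 3.44, so pH = 14.00 − pOH = 10.56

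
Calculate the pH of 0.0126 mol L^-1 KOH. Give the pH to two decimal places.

pH = 12.10

KOH is a strong base; [OH-] = 0.0126 M.
pOH = -log(0.0126) = 1.90
pH = 14.00 - 1.90 = 12.10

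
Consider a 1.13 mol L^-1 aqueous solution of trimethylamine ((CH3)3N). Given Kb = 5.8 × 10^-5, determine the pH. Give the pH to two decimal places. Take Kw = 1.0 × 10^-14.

pH = 11.91

(CH3)3N + H2O ⇌ (CH3)3NH+ + OH-
Let x = [OH-] at equilibrium. Kb = x²/(1.13 − x).
Neglecting x in the denominator: x = √(5.8 × 10^-5 × 1.13) = 8.10 × 10^-3 M
pOH = −log(8.10 × 10^-3) = 2.09; pH = 14.00 − 2.09 = 11.91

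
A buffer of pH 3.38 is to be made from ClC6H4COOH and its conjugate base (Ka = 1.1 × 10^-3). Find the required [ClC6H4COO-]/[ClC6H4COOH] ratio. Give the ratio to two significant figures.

pKa = -log(1.1 × 10^-3) = 2.959
pH = pKa + log(r) ⇒ log(r) = 3.38 − 2.959 = +0.421
r = [ClC6H4COO-]/[ClC6H4COOH] = 10^(+0.421) = 2.64

ratio = 2.6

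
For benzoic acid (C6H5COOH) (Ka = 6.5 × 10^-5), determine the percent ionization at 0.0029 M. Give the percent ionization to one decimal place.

C6H5COOH ⇌ C6H5COO- + H+; let x = [H+] at equilibrium.
Solve x² + 6.5e-05x − 1.88e-07 = 0 → x = 4.03 × 10^-4 M
Fraction ionized = 4.03 × 10^-4 / 0.0029 = 0.1390 → 13.9%

13.9%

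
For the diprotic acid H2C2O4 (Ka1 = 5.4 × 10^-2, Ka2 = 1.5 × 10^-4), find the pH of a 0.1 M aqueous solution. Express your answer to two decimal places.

pH = 1.29

Ka1 ≫ Ka2, so treat the first dissociation as the only significant source of H+.
Ka1 = x²/(0.1 − x) = 5.4 × 10^-2
Solving the quadratic: x = (−Ka1 + √(Ka1² + 4·Ka1·C₀))/2 = 5.13 × 10^-2 M
pH = −log(5.13 × 10^-2) = 1.29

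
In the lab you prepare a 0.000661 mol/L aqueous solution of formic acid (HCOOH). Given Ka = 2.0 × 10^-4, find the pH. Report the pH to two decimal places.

pH = 3.56

HCOOH ⇌ HCOO- + H+
Ka = x²/(0.000661 − x) = 2.0 × 10^-4
The 5% rule fails; solving x² + Ka·x − Ka·C₀ = 0 exactly:
x = [−0.0002 + √(0.0002² + 5.29e-07)]/2 = 2.77 × 10^-4 M
pH = −log(2.77 × 10^-4) = 3.56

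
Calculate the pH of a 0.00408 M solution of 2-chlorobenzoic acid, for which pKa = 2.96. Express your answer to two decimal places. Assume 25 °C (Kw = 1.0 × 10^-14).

pH = 2.79

ClC6H4COOH ⇌ ClC6H4COO- + H+
Ka = 10^(−2.96) = 1.10 × 10^-3
From the ICE table, Ka = [H+]²/(0.00408 − [H+]) = 1.10 × 10^-3.
[H+] is not negligible relative to C₀; solve [H+]² + 0.0011·[H+] − 4.49e-06 = 0.
[H+] = [−0.0011 + √(0.0011² + 1.8e-05)]/2 = 1.64 × 10^-3 M
pH = −log(1.64 × 10^-3) = 2.79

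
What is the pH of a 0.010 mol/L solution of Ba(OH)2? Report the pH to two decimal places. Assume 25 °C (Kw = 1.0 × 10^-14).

Ba(OH)2 is a strong base (each formula unit releases 2 OH-); [OH-] = 0.02 M.
pOH = -log(0.02) = 1.70
pH = 14.00 - 1.70 = 12.30

pH = 12.30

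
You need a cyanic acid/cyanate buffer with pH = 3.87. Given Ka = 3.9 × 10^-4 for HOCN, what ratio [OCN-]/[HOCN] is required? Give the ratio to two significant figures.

pKa = -log(3.9 × 10^-4) = 3.409
pH = pKa + log(r) ⇒ log(r) = 3.87 − 3.409 = +0.461
r = [OCN-]/[HOCN] = 10^(+0.461) = 2.89

ratio = 2.9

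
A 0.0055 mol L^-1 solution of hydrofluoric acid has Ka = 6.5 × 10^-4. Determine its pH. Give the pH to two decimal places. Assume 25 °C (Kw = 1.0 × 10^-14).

pH = 2.80

HF ⇌ F- + H+
Ka = [H+]²/(0.0055 − [H+]) = 6.5 × 10^-4
Here C₀/Ka ≈ 8.46, so the small-[H+] approximation fails. Use the quadratic:
[H+] = (−Ka + √(Ka² + 4·Ka·C₀))/2 = 1.59 × 10^-3 M
pH = −log[H+] = −log(1.59 × 10^-3) = 2.80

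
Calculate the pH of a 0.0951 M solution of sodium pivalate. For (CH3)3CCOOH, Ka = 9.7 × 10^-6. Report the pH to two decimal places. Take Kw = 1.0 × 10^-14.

(CH3)3CCOO- is the conjugate base of the weak acid (CH3)3CCOOH.
Kb = Kw/Ka = 1.0×10^-14 / 9.7 × 10^-6 = 1.03 × 10^-9
Kb = x²/(0.0951 − x) = 1.03 × 10^-9
Since Kb ≪ C₀, x ≈ √(Kb·C₀) = 9.90 × 10^-6 M.
Check: 0.01% ionized — well under 5%, approximation valid.
pOH = 5.00, so pH = 14.00 − pOH = 9.00

pH = 9.00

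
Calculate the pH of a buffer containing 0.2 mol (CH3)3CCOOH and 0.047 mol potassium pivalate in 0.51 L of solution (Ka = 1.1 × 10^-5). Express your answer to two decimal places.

pH = 4.33

pKa = −log(1.1 × 10^-5) = 4.959
Henderson–Hasselbalch: pH = pKa + log([(CH3)3CCOO-]/[(CH3)3CCOOH]) = 4.959 + log(0.047/0.2)
pH = 4.959 + (-0.629) = 4.33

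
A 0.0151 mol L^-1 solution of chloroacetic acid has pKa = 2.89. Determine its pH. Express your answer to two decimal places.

pH = 2.42

ClCH2COOH ⇌ ClCH2COO- + H+
Ka = 10^(−2.89) = 1.29 × 10^-3
From the ICE table, Ka = [H+]²/(0.0151 − [H+]) = 1.29 × 10^-3.
Here C₀/Ka ≈ 11.7, so the small-[H+] approximation fails. Use the quadratic:
[H+] = (−Ka + √(Ka² + 4·Ka·C₀))/2 = 3.82 × 10^-3 M
pH = −log[H+] = −log(3.82 × 10^-3) = 2.42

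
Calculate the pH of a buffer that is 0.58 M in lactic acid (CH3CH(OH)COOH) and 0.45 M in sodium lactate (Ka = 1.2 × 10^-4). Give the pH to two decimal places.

pKa = −log(1.2 × 10^-4) = 3.921
pH = pKa + log([A⁻]/[HA]) = 3.921 + log(0.45/0.58)
pH = 3.921 + (-0.110) = 3.81

pH = 3.81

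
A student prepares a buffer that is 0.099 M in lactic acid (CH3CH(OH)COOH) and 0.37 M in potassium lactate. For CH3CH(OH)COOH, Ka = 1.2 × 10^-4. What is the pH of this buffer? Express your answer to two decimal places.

pKa = −log(1.2 × 10^-4) = 3.921
Using pH = pKa + log([base]/[acid]) with [base]/[acid] = 0.37/0.099:
pH = 3.921 + (+0.573) = 4.49

pH = 4.49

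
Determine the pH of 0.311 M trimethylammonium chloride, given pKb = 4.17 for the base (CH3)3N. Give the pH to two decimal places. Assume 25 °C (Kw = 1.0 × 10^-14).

pH = 5.17

(CH3)3NH+ is the conjugate acid of the weak base (CH3)3N.
Kb = 10^(−4.17) = 6.76 × 10^-5
Ka = Kw/Kb = 1.0×10^-14 / 6.76 × 10^-5 = 1.48 × 10^-10
Ka = [H+]²/(0.311 − [H+]) = 1.48 × 10^-10
Neglecting [H+] in the denominator: [H+] = √(1.48 × 10^-10 × 0.311) = 6.78 × 10^-6 M
([H+]/C₀ = 0.0022% < 5%, so the approximation holds.)
pH = −log(6.78 × 10^-6) = 5.17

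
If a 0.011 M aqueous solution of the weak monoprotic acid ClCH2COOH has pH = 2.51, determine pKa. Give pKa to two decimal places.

[H+] = 10^(-2.51) = 3.09 × 10^-3 M
At equilibrium [HA] = 0.011 − 3.09 × 10^-3 = 7.91 × 10^-3 M
Ka = [H+][A-]/[HA] = (3.09 × 10^-3)² / 7.91 × 10^-3 = 1.21 × 10^-3
pKa = -log(1.21 × 10^-3) = 2.92

pKa = 2.92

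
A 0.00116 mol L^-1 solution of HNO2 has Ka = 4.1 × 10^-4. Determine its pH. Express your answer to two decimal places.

HNO2 ⇌ NO2- + H+
From the ICE table, Ka = x²/(0.00116 − x) = 4.1 × 10^-4.
The 5% rule fails; solving x² + Ka·x − Ka·C₀ = 0 exactly:
x = [−0.00041 + √(0.00041² + 1.9e-06)]/2 = 5.14 × 10^-4 M
pH = −log[H+] = −log(5.14 × 10^-4) = 3.29

pH = 3.29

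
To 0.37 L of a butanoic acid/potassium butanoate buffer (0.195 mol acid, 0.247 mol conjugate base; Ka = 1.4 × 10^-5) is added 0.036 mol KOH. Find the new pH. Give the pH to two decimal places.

pH = 5.10

After neutralization: n(CH3(CH2)2COOH) = 0.159 mol, n(CH3(CH2)2COO-) = 0.283 mol.
pKa = −log(1.4 × 10^-5) = 4.854
pH = pKa + log([A⁻]/[HA]) = 4.854 + log(0.283/0.159) = 4.854 +0.250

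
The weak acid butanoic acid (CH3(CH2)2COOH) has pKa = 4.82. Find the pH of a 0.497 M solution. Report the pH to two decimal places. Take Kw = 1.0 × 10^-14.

CH3(CH2)2COOH ⇌ CH3(CH2)2COO- + H+
Ka = 10^(−4.82) = 1.51 × 10^-5
From the ICE table, Ka = x²/(0.497 − x) = 1.51 × 10^-5.
Since Ka ≪ C₀, x ≈ √(Ka·C₀) = 2.74 × 10^-3 M.
Check: 0.55% ionized — well under 5%, approximation valid.
pH = −log(2.74 × 10^-3) = 2.56

pH = 2.56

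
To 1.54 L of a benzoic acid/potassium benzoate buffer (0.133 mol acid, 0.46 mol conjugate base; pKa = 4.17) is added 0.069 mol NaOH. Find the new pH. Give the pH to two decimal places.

After neutralization: n(C6H5COOH) = 0.064 mol, n(C6H5COO-) = 0.529 mol.
Henderson–Hasselbalch with mole ratio 0.529/0.064: pH = 4.17 + (+0.917)

pH = 5.09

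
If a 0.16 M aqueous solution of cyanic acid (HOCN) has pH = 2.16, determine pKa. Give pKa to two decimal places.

[H+] = 10^(-2.16) = 6.92 × 10^-3 M
At equilibrium [HA] = 0.16 − 6.92 × 10^-3 = 1.53 × 10^-1 M
Ka = [H+][A-]/[HA] = (6.92 × 10^-3)² / 1.53 × 10^-1 = 3.13 × 10^-4
pKa = -log(3.13 × 10^-4) = 3.50

pKa = 3.50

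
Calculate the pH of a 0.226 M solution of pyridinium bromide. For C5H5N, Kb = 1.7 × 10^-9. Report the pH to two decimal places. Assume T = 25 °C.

C5H5NH+ is the conjugate acid of the weak base C5H5N.
Ka = Kw/Kb = 1.0×10^-14 / 1.7 × 10^-9 = 5.88 × 10^-6
Ka = [H+]²/(0.226 − [H+]) = 5.88 × 10^-6
Neglecting [H+] in the denominator: [H+] = √(5.88 × 10^-6 × 0.226) = 1.15 × 10^-3 M
Check: 0.51% ionized — well under 5%, approximation valid.
pH = −log[H+] = −log(1.15 × 10^-3) = 2.94

pH = 2.94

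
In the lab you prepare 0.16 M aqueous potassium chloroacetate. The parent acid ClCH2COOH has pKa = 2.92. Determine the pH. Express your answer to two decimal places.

pH = 8.06

ClCH2COO- is the conjugate base of the weak acid ClCH2COOH.
Ka = 10^(−2.92) = 1.20 × 10^-3
Kb = Kw/Ka = 1.0×10^-14 / 1.20 × 10^-3 = 8.33 × 10^-12
From the ICE table, Kb = [OH-]²/(0.16 − [OH-]) = 8.33 × 10^-12.
Assume [OH-] ≪ 0.16: [OH-] ≈ √(8.33 × 10^-12 × 0.16) = 1.15 × 10^-6 M
Check: 0.00072% ionized — well under 5%, approximation valid.
pOH = 5.94, so pH = 14.00 − pOH = 8.06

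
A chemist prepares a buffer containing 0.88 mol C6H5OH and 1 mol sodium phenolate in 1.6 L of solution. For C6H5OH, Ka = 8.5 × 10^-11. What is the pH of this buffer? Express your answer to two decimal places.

pH = 10.13

pKa = −log(8.5 × 10^-11) = 10.071
Henderson–Hasselbalch: pH = pKa + log([C6H5O-]/[C6H5OH]) = 10.071 + log(1/0.88)
pH = 10.071 + (+0.056) = 10.13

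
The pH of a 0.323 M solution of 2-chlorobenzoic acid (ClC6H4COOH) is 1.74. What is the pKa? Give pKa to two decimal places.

[H+] = 10^(-1.74) = 1.82 × 10^-2 M
At equilibrium [HA] = 0.323 − 1.82 × 10^-2 = 3.05 × 10^-1 M
Ka = [H+][A-]/[HA] = (1.82 × 10^-2)² / 3.05 × 10^-1 = 1.09 × 10^-3
pKa = -log(1.09 × 10^-3) = 2.96

pKa = 2.96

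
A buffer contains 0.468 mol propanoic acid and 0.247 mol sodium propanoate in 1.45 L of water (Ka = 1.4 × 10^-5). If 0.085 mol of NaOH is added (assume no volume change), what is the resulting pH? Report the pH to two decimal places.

After neutralization: n(CH3CH2COOH) = 0.383 mol, n(CH3CH2COO-) = 0.332 mol.
pKa = −log(1.4 × 10^-5) = 4.854
Henderson–Hasselbalch with mole ratio 0.332/0.383: pH = 4.854 + (-0.062)

pH = 4.79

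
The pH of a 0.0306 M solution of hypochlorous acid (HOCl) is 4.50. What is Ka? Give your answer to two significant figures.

Ka = 3.3 × 10^-8

[H+] = 10^(-4.50) = 3.16 × 10^-5 M
At equilibrium [HA] = 0.0306 − 3.16 × 10^-5 = 3.06 × 10^-2 M
Ka = [H+][A-]/[HA] = (3.16 × 10^-5)² / 3.06 × 10^-2 = 3.3 × 10^-8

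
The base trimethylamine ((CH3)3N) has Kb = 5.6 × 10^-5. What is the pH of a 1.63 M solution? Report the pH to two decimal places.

(CH3)3N + H2O ⇌ (CH3)3NH+ + OH-
From the ICE table, Kb = [OH-]²/(1.63 − [OH-]) = 5.6 × 10^-5.
Neglecting [OH-] in the denominator: [OH-] = √(5.6 × 10^-5 × 1.63) = 9.55 × 10^-3 M
Check: 0.59% ionized — well under 5%, approximation valid.
pOH = 2.02, so pH = 14.00 − pOH = 11.98

pH = 11.98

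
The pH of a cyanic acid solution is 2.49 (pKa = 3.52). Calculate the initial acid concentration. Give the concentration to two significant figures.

C₀ = 3.8 × 10^-2 M

[H+] = 10^(-2.49) = 3.24 × 10^-3 M = x
Ka = 10^(−3.52) = 3.02 × 10^-4
Ka = x²/(C₀ − x) ⇒ C₀ = x + x²/Ka
C₀ = 3.24 × 10^-3 + (3.24 × 10^-3)²/(3.02 × 10^-4) = 3.80 × 10^-2 M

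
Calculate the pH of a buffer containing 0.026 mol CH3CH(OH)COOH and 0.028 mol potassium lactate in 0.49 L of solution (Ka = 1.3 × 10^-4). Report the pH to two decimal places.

pH = 3.92

pKa = −log(1.3 × 10^-4) = 3.886
Henderson–Hasselbalch: pH = pKa + log([CH3CH(OH)COO-]/[CH3CH(OH)COOH]) = 3.886 + log(0.028/0.026)
pH = 3.886 + (+0.032) = 3.92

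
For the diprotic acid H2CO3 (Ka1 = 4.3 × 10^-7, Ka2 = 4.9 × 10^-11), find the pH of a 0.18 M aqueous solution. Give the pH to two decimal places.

pH = 3.56

Ka1 ≫ Ka2, so treat the first dissociation as the only significant source of H+.
Ka1 = x²/(0.18 − x) = 4.3 × 10^-7
x ≈ √(4.3 × 10^-7 × 0.18) = 2.78 × 10^-4 M
pH = −log(2.78 × 10^-4) = 3.56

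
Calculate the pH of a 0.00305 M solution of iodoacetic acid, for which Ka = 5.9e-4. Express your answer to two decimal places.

ICH2COOH ⇌ ICH2COO- + H+
Let x = [H+] at equilibrium. Ka = x²/(0.00305 − x).
x is not negligible relative to C₀; solve x² + 0.00059·x − 1.8e-06 = 0.
x = [−0.00059 + √(0.00059² + 7.2e-06)]/2 = 1.08 × 10^-3 M
pH = −log(1.08 × 10^-3) = 2.97

pH = 2.97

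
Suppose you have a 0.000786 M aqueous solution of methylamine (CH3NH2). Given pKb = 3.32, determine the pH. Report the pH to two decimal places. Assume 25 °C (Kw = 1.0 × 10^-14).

pH = 10.62

CH3NH2 + H2O ⇌ CH3NH3+ + OH-
Kb = 10^(−3.32) = 4.79 × 10^-4
From the ICE table, Kb = x²/(0.000786 − x) = 4.79 × 10^-4.
x is not negligible relative to C₀; solve x² + 0.000479·x − 3.76e-07 = 0.
x = [−0.000479 + √(0.000479² + 1.51e-06)]/2 = 4.19 × 10^-4 M
pOH = −log(4.19 × 10^-4) = 3.38; pH = 14.00 − 3.38 = 10.62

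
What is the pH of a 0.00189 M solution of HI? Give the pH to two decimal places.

pH = 2.72

HI is a strong acid and dissociates completely, so [H+] = 0.00189 M.
pH = -log(0.00189) = 2.72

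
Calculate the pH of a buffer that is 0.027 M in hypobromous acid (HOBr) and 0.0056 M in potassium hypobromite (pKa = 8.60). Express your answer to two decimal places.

pH = 7.92

Using pH = pKa + log([base]/[acid]) with [base]/[acid] = 0.0056/0.027:
pH = 8.60 + (-0.683) = 7.92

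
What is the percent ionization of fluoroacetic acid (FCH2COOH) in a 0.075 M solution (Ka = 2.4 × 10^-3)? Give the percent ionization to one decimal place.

FCH2COOH ⇌ FCH2COO- + H+; let x = [H+] at equilibrium.
Solve x² + 0.0024x − 0.00018 = 0 → x = 1.23 × 10^-2 M
% ionization = x/C₀ × 100% = 1.23 × 10^-2/0.075 × 100% = 16.4%

16.4%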